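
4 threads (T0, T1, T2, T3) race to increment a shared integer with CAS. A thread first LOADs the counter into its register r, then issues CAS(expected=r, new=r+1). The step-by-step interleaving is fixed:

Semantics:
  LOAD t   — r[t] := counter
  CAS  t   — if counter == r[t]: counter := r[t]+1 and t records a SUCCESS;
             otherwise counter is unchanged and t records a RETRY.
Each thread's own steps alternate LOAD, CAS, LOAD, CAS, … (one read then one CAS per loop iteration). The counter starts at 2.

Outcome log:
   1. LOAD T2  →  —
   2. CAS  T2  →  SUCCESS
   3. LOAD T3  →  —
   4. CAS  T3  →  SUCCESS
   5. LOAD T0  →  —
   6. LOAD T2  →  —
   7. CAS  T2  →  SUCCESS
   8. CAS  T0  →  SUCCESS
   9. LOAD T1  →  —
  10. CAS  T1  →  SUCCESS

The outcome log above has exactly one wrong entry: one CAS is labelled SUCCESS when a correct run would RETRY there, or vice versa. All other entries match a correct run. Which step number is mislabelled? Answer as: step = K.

Reference trace:
#1 T2 reads 2
#2 T2 CAS(2→3) writes; counter now 3
#3 T3 reads 3
#4 T3 CAS(3→4) writes; counter now 4
#5 T0 reads 4
#6 T2 reads 4
#7 T2 CAS(4→5) writes; counter now 5
#8 T0 CAS(4→5) fails; counter now 5
#9 T1 reads 5
#10 T1 CAS(5→6) writes; counter now 6
Log disagrees first at step 8.

step = 8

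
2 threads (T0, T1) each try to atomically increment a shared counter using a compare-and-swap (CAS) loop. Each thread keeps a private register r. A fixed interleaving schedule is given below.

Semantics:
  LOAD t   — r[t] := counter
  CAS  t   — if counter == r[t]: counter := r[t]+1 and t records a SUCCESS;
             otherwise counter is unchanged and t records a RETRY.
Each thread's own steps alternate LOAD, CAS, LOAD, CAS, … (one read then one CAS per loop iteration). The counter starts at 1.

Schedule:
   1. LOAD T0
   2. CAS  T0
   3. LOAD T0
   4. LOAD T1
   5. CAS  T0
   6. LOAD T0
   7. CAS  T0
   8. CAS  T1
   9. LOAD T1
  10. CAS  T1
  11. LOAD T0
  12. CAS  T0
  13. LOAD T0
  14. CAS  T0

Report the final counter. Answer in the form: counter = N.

counter = 7

T0 LOAD — after: cnt=1, r=1 — load
T0 CAS — after: cnt=2, r=1 — ok
T0 LOAD — after: cnt=2, r=2 — load
T1 LOAD — after: cnt=2, r=2 — load
T0 CAS — after: cnt=3, r=2 — ok
T0 LOAD — after: cnt=3, r=3 — load
T0 CAS — after: cnt=4, r=3 — ok
T1 CAS — after: cnt=4, r=2 — retry
T1 LOAD — after: cnt=4, r=4 — load
T1 CAS — after: cnt=5, r=4 — ok
T0 LOAD — after: cnt=5, r=5 — load
T0 CAS — after: cnt=6, r=5 — ok
T0 LOAD — after: cnt=6, r=6 — load
T0 CAS — after: cnt=7, r=6 — ok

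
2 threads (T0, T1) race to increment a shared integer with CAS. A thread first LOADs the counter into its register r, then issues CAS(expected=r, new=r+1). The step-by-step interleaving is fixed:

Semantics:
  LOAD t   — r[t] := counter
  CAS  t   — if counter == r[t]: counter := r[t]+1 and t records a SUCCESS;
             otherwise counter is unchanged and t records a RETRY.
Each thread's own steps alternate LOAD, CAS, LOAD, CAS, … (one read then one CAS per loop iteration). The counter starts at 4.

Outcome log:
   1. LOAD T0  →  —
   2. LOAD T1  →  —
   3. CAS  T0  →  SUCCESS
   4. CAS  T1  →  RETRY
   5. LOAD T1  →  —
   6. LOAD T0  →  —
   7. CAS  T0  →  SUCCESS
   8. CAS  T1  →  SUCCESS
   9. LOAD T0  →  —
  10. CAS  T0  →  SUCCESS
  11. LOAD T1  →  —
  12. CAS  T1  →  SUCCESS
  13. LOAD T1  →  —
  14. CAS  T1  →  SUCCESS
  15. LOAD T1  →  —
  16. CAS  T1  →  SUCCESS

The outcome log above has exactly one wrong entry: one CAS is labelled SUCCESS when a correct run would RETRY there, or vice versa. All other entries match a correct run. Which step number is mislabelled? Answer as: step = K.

step = 8

Re-executing:
T0 LOAD — after: cnt=4, r=4 — load
T1 LOAD — after: cnt=4, r=4 — load
T0 CAS — after: cnt=5, r=4 — ok
T1 CAS — after: cnt=5, r=4 — retry
T1 LOAD — after: cnt=5, r=5 — load
T0 LOAD — after: cnt=5, r=5 — load
T0 CAS — after: cnt=6, r=5 — ok
T1 CAS — after: cnt=6, r=5 — retry
T0 LOAD — after: cnt=6, r=6 — load
T0 CAS — after: cnt=7, r=6 — ok
T1 LOAD — after: cnt=7, r=7 — load
T1 CAS — after: cnt=8, r=7 — ok
T1 LOAD — after: cnt=8, r=8 — load
T1 CAS — after: cnt=9, r=8 — ok
T1 LOAD — after: cnt=9, r=9 — load
T1 CAS — after: cnt=10, r=9 — ok
Flip is step 8.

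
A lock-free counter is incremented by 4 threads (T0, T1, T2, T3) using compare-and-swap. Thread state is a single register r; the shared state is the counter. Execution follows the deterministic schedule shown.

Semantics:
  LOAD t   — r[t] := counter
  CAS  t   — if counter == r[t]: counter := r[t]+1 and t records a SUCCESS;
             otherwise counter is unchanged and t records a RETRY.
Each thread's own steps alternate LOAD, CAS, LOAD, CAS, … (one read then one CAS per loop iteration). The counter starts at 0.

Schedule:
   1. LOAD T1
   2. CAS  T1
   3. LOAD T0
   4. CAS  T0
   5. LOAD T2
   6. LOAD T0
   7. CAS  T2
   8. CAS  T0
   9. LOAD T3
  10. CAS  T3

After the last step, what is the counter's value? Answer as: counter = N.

counter = 4

T1 LOAD — after: cnt=0, r=0 — load
T1 CAS — after: cnt=1, r=0 — ok
T0 LOAD — after: cnt=1, r=1 — load
T0 CAS — after: cnt=2, r=1 — ok
T2 LOAD — after: cnt=2, r=2 — load
T0 LOAD — after: cnt=2, r=2 — load
T2 CAS — after: cnt=3, r=2 — ok
T0 CAS — after: cnt=3, r=2 — retry
T3 LOAD — after: cnt=3, r=3 — load
T3 CAS — after: cnt=4, r=3 — ok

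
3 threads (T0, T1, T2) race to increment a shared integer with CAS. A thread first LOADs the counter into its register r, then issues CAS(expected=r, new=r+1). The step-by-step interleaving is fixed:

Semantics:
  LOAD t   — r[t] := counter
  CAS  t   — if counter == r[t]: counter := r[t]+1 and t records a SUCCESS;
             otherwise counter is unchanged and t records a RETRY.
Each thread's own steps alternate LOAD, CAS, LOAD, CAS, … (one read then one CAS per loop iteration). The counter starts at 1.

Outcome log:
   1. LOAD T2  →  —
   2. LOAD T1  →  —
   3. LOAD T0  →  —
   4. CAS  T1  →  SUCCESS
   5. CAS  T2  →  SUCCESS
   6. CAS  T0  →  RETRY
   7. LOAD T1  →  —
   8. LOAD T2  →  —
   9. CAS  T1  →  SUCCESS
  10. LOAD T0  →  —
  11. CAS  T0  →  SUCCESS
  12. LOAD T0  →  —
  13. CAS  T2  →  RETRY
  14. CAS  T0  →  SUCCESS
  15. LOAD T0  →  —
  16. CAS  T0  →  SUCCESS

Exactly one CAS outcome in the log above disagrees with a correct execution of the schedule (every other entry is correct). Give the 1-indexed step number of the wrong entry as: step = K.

Re-executing:
T2 LOAD — after: cnt=1, r=1 — load
T1 LOAD — after: cnt=1, r=1 — load
T0 LOAD — after: cnt=1, r=1 — load
T1 CAS — after: cnt=2, r=1 — ok
T2 CAS — after: cnt=2, r=1 — retry
T0 CAS — after: cnt=2, r=1 — retry
T1 LOAD — after: cnt=2, r=2 — load
T2 LOAD — after: cnt=2, r=2 — load
T1 CAS — after: cnt=3, r=2 — ok
T0 LOAD — after: cnt=3, r=3 — load
T0 CAS — after: cnt=4, r=3 — ok
T0 LOAD — after: cnt=4, r=4 — load
T2 CAS — after: cnt=4, r=2 — retry
T0 CAS — after: cnt=5, r=4 — ok
T0 LOAD — after: cnt=5, r=5 — load
T0 CAS — after: cnt=6, r=5 — ok
Mismatch at 5.

step = 5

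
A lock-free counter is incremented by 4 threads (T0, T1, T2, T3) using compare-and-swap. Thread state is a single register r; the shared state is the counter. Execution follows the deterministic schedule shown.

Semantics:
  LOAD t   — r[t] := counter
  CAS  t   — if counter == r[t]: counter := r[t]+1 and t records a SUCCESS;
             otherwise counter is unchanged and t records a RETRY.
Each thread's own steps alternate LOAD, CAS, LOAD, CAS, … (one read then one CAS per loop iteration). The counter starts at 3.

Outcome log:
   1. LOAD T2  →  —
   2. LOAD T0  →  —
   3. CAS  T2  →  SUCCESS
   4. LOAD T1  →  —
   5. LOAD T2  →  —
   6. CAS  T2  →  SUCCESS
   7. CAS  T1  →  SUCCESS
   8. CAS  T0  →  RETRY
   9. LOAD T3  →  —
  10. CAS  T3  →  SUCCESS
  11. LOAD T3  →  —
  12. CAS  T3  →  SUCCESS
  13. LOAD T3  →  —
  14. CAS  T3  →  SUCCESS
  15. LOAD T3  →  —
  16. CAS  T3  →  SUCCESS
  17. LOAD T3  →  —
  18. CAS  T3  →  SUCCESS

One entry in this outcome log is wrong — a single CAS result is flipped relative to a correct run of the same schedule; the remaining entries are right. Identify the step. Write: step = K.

step = 7

Re-executing:
[1] T2.load  rd  (counter 3, T2.r 3)
[2] T0.load  rd  (counter 3, T0.r 3)
[3] T2.cas  hit  (counter 4, T2.r 3)
[4] T1.load  rd  (counter 4, T1.r 4)
[5] T2.load  rd  (counter 4, T2.r 4)
[6] T2.cas  hit  (counter 5, T2.r 4)
[7] T1.cas  miss  (counter 5, T1.r 4)
[8] T0.cas  miss  (counter 5, T0.r 3)
[9] T3.load  rd  (counter 5, T3.r 5)
[10] T3.cas  hit  (counter 6, T3.r 5)
[11] T3.load  rd  (counter 6, T3.r 6)
[12] T3.cas  hit  (counter 7, T3.r 6)
[13] T3.load  rd  (counter 7, T3.r 7)
[14] T3.cas  hit  (counter 8, T3.r 7)
[15] T3.load  rd  (counter 8, T3.r 8)
[16] T3.cas  hit  (counter 9, T3.r 8)
[17] T3.load  rd  (counter 9, T3.r 9)
[18] T3.cas  hit  (counter 10, T3.r 9)
Flip is step 7.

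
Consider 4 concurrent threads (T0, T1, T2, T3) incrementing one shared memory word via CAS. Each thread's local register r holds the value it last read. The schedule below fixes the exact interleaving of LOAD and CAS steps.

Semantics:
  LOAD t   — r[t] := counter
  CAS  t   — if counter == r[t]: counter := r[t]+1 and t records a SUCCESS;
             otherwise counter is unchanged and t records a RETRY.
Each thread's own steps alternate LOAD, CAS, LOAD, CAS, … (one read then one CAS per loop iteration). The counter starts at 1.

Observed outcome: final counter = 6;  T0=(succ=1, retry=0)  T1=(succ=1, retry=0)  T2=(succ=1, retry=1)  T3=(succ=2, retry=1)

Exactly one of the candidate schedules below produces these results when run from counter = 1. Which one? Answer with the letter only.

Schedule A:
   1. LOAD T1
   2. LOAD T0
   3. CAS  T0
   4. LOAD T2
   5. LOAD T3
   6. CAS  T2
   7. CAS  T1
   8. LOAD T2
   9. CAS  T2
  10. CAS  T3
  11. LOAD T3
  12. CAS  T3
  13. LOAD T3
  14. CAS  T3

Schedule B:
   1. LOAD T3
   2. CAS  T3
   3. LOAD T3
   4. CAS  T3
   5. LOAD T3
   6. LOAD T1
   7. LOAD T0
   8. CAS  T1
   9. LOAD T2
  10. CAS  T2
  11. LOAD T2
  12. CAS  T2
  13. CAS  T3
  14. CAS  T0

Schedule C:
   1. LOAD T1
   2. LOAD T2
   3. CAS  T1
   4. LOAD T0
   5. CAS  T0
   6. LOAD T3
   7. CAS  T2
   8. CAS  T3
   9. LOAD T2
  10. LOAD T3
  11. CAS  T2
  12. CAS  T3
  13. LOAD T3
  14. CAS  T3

C

Tracing schedule C:
#1 T1 reads 1
#2 T2 reads 1
#3 T1 CAS(1→2) writes; counter now 2
#4 T0 reads 2
#5 T0 CAS(2→3) writes; counter now 3
#6 T3 reads 3
#7 T2 CAS(1→2) fails; counter now 3
#8 T3 CAS(3→4) writes; counter now 4
#9 T2 reads 4
#10 T3 reads 4
#11 T2 CAS(4→5) writes; counter now 5
#12 T3 CAS(4→5) fails; counter now 5
#13 T3 reads 5
#14 T3 CAS(5→6) writes; counter now 6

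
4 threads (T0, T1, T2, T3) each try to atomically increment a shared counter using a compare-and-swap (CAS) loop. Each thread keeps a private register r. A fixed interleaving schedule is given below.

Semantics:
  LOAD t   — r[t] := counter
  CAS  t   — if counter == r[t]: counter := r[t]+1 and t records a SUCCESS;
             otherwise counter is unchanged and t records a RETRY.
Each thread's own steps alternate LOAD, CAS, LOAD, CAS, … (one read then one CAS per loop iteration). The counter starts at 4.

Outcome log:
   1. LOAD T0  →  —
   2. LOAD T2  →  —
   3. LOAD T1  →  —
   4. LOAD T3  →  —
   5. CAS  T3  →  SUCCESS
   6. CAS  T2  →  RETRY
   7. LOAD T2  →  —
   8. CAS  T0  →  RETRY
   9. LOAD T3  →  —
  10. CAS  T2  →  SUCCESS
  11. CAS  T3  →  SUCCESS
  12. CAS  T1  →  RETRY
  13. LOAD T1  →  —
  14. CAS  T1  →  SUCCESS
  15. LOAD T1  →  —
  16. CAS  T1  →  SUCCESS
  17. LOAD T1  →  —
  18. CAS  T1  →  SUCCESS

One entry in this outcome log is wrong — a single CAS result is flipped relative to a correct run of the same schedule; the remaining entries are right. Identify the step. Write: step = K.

Correct run:
   1) LOAD T0:  M=4  r_T0=4
   2) LOAD T2:  M=4  r_T2=4
   3) LOAD T1:  M=4  r_T1=4
   4) LOAD T3:  M=4  r_T3=4
   5) CAS  T3:  M=5  r_T3=4 ✓
   6) CAS  T2:  M=5  r_T2=4 ✗
   7) LOAD T2:  M=5  r_T2=5
   8) CAS  T0:  M=5  r_T0=4 ✗
   9) LOAD T3:  M=5  r_T3=5
  10) CAS  T2:  M=6  r_T2=5 ✓
  11) CAS  T3:  M=6  r_T3=5 ✗
  12) CAS  T1:  M=6  r_T1=4 ✗
  13) LOAD T1:  M=6  r_T1=6
  14) CAS  T1:  M=7  r_T1=6 ✓
  15) LOAD T1:  M=7  r_T1=7
  16) CAS  T1:  M=8  r_T1=7 ✓
  17) LOAD T1:  M=8  r_T1=8
  18) CAS  T1:  M=9  r_T1=8 ✓
Flip is step 11.

step = 11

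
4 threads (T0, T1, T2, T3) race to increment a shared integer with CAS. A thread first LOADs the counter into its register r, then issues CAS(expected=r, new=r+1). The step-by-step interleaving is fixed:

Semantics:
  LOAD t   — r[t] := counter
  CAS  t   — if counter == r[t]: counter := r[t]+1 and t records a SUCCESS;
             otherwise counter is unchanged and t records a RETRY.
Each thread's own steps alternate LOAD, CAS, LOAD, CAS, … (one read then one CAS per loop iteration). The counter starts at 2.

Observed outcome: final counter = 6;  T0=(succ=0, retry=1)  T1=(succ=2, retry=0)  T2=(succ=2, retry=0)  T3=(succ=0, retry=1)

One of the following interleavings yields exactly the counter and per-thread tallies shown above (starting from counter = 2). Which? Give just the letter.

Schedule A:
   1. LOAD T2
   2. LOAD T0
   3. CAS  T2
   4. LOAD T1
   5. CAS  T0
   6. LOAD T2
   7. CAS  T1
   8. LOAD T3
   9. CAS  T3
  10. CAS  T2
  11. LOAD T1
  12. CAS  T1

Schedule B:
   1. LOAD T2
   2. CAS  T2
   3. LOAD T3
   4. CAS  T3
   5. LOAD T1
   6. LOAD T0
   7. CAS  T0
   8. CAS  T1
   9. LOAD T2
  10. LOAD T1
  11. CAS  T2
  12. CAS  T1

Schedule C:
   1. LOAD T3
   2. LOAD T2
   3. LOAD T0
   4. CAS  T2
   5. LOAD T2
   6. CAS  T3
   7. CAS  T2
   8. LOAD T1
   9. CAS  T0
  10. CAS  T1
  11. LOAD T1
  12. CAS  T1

C

Run C:
[1] T3.load  rd  (counter 2, T3.r 2)
[2] T2.load  rd  (counter 2, T2.r 2)
[3] T0.load  rd  (counter 2, T0.r 2)
[4] T2.cas  hit  (counter 3, T2.r 2)
[5] T2.load  rd  (counter 3, T2.r 3)
[6] T3.cas  miss  (counter 3, T3.r 2)
[7] T2.cas  hit  (counter 4, T2.r 3)
[8] T1.load  rd  (counter 4, T1.r 4)
[9] T0.cas  miss  (counter 4, T0.r 2)
[10] T1.cas  hit  (counter 5, T1.r 4)
[11] T1.load  rd  (counter 5, T1.r 5)
[12] T1.cas  hit  (counter 6, T1.r 5)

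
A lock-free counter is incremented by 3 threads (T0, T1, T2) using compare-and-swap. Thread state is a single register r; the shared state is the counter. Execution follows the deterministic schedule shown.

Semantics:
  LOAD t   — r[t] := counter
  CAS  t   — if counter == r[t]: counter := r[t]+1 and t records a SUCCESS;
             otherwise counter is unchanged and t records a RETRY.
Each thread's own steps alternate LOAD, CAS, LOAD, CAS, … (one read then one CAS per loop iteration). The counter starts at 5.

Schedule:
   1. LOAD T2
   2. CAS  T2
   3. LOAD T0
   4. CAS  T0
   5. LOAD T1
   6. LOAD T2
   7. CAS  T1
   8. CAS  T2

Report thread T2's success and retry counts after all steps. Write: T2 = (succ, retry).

T2 = (1, 1)

T2 LOAD — after: cnt=5, r=5 — load
T2 CAS — after: cnt=6, r=5 — ok
T0 LOAD — after: cnt=6, r=6 — load
T0 CAS — after: cnt=7, r=6 — ok
T1 LOAD — after: cnt=7, r=7 — load
T2 LOAD — after: cnt=7, r=7 — load
T1 CAS — after: cnt=8, r=7 — ok
T2 CAS — after: cnt=8, r=7 — retry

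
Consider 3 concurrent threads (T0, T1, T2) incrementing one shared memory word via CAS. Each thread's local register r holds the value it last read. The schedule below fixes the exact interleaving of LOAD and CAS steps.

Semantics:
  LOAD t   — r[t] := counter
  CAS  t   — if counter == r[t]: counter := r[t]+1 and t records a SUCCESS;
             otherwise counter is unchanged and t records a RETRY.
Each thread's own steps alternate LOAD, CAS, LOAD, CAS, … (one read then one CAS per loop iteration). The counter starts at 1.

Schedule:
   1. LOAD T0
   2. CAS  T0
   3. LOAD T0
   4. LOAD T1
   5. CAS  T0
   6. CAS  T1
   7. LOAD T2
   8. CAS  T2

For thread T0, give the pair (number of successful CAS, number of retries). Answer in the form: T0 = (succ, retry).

T0 = (2, 0)

1. LOAD T0 → mem=1 r[T0]=1 [LOAD]
2. CAS T0 → mem=2 r[T0]=1 [OK]
3. LOAD T0 → mem=2 r[T0]=2 [LOAD]
4. LOAD T1 → mem=2 r[T1]=2 [LOAD]
5. CAS T0 → mem=3 r[T0]=2 [OK]
6. CAS T1 → mem=3 r[T1]=2 [RETRY]
7. LOAD T2 → mem=3 r[T2]=3 [LOAD]
8. CAS T2 → mem=4 r[T2]=3 [OK]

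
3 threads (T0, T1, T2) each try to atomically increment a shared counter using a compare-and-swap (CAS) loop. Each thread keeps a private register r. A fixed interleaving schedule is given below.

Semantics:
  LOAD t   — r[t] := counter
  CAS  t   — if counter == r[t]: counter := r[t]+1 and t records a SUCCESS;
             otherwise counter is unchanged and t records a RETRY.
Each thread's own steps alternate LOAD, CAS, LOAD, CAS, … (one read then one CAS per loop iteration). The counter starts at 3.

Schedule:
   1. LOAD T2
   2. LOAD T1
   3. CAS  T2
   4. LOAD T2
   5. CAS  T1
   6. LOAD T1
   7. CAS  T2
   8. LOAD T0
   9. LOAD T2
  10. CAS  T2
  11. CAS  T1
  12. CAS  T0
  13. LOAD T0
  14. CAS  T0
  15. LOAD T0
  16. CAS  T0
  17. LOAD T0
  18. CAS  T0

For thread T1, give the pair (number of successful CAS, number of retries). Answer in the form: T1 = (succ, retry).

T1 = (0, 2)

   1) LOAD T2:  M=3  r_T2=3
   2) LOAD T1:  M=3  r_T1=3
   3) CAS  T2:  M=4  r_T2=3 ✓
   4) LOAD T2:  M=4  r_T2=4
   5) CAS  T1:  M=4  r_T1=3 ✗
   6) LOAD T1:  M=4  r_T1=4
   7) CAS  T2:  M=5  r_T2=4 ✓
   8) LOAD T0:  M=5  r_T0=5
   9) LOAD T2:  M=5  r_T2=5
  10) CAS  T2:  M=6  r_T2=5 ✓
  11) CAS  T1:  M=6  r_T1=4 ✗
  12) CAS  T0:  M=6  r_T0=5 ✗
  13) LOAD T0:  M=6  r_T0=6
  14) CAS  T0:  M=7  r_T0=6 ✓
  15) LOAD T0:  M=7  r_T0=7
  16) CAS  T0:  M=8  r_T0=7 ✓
  17) LOAD T0:  M=8  r_T0=8
  18) CAS  T0:  M=9  r_T0=8 ✓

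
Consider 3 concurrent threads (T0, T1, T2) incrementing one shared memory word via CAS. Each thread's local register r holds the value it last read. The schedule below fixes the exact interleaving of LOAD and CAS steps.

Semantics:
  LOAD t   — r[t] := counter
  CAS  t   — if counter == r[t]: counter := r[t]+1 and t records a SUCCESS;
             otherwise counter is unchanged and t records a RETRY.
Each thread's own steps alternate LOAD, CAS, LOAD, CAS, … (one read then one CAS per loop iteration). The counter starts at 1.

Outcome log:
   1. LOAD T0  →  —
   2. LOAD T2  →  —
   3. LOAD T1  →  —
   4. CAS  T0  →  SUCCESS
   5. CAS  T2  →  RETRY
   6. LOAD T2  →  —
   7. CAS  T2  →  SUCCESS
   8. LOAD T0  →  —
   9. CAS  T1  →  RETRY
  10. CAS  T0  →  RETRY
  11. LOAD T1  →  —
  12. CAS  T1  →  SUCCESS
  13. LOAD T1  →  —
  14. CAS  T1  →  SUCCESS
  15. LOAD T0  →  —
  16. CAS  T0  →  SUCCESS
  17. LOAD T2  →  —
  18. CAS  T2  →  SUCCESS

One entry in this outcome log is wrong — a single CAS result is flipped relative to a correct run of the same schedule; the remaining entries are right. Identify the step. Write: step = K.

Correct run:
#1 T0 reads 1
#2 T2 reads 1
#3 T1 reads 1
#4 T0 CAS(1→2) writes; counter now 2
#5 T2 CAS(1→2) fails; counter now 2
#6 T2 reads 2
#7 T2 CAS(2→3) writes; counter now 3
#8 T0 reads 3
#9 T1 CAS(1→2) fails; counter now 3
#10 T0 CAS(3→4) writes; counter now 4
#11 T1 reads 4
#12 T1 CAS(4→5) writes; counter now 5
#13 T1 reads 5
#14 T1 CAS(5→6) writes; counter now 6
#15 T0 reads 6
#16 T0 CAS(6→7) writes; counter now 7
#17 T2 reads 7
#18 T2 CAS(7→8) writes; counter now 8
Mismatch at 10.

step = 10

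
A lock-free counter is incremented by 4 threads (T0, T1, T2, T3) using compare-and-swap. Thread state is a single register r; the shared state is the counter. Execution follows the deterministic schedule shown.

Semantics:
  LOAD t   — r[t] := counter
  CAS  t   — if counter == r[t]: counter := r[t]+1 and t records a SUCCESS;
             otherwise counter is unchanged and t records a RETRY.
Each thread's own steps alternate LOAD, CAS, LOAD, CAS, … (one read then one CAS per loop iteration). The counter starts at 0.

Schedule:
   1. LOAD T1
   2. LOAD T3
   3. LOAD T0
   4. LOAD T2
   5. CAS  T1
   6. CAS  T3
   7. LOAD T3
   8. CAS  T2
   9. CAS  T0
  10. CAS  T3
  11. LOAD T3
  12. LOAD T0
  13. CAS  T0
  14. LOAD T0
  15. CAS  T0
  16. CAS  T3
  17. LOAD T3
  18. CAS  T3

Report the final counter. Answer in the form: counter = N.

counter = 5

[1] T1.load  rd  (counter 0, T1.r 0)
[2] T3.load  rd  (counter 0, T3.r 0)
[3] T0.load  rd  (counter 0, T0.r 0)
[4] T2.load  rd  (counter 0, T2.r 0)
[5] T1.cas  hit  (counter 1, T1.r 0)
[6] T3.cas  miss  (counter 1, T3.r 0)
[7] T3.load  rd  (counter 1, T3.r 1)
[8] T2.cas  miss  (counter 1, T2.r 0)
[9] T0.cas  miss  (counter 1, T0.r 0)
[10] T3.cas  hit  (counter 2, T3.r 1)
[11] T3.load  rd  (counter 2, T3.r 2)
[12] T0.load  rd  (counter 2, T0.r 2)
[13] T0.cas  hit  (counter 3, T0.r 2)
[14] T0.load  rd  (counter 3, T0.r 3)
[15] T0.cas  hit  (counter 4, T0.r 3)
[16] T3.cas  miss  (counter 4, T3.r 2)
[17] T3.load  rd  (counter 4, T3.r 4)
[18] T3.cas  hit  (counter 5, T3.r 4)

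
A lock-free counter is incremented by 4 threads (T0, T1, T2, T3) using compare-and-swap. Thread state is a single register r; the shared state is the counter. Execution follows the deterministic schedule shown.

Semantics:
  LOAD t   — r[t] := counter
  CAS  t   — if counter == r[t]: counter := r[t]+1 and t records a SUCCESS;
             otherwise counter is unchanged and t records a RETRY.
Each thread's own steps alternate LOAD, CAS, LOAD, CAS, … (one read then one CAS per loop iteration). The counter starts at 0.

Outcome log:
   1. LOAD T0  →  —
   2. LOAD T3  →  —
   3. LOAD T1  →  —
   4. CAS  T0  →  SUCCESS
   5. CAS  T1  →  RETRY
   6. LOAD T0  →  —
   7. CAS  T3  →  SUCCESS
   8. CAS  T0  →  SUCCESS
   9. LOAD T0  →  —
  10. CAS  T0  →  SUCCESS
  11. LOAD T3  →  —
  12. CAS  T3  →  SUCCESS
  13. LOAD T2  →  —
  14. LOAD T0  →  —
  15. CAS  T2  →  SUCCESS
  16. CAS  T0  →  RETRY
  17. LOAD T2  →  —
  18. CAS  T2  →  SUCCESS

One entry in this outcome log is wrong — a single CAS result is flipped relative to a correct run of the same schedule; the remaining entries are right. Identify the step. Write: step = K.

step = 7

Correct run:
step 1: T0 LOAD ⇒ load; ctr=0 reg=0
step 2: T3 LOAD ⇒ load; ctr=0 reg=0
step 3: T1 LOAD ⇒ load; ctr=0 reg=0
step 4: T0 CAS ⇒ ok; ctr=1 reg=0
step 5: T1 CAS ⇒ retry; ctr=1 reg=0
step 6: T0 LOAD ⇒ load; ctr=1 reg=1
step 7: T3 CAS ⇒ retry; ctr=1 reg=0
step 8: T0 CAS ⇒ ok; ctr=2 reg=1
step 9: T0 LOAD ⇒ load; ctr=2 reg=2
step 10: T0 CAS ⇒ ok; ctr=3 reg=2
step 11: T3 LOAD ⇒ load; ctr=3 reg=3
step 12: T3 CAS ⇒ ok; ctr=4 reg=3
step 13: T2 LOAD ⇒ load; ctr=4 reg=4
step 14: T0 LOAD ⇒ load; ctr=4 reg=4
step 15: T2 CAS ⇒ ok; ctr=5 reg=4
step 16: T0 CAS ⇒ retry; ctr=5 reg=4
step 17: T2 LOAD ⇒ load; ctr=5 reg=5
step 18: T2 CAS ⇒ ok; ctr=6 reg=5
Log disagrees first at step 7.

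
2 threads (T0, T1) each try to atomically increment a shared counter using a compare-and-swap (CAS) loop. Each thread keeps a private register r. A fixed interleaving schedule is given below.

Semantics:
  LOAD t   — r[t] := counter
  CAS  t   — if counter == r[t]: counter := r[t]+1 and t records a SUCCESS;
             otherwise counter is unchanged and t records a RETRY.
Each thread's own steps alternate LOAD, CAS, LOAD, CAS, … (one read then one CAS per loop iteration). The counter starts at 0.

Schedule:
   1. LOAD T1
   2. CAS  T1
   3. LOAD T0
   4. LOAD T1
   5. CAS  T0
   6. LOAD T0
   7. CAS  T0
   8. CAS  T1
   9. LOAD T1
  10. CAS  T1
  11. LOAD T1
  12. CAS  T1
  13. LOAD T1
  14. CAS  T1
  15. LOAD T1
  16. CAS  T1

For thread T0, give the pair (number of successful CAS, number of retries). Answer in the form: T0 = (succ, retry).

T0 = (2, 0)

[1] T1.load  rd  (counter 0, T1.r 0)
[2] T1.cas  hit  (counter 1, T1.r 0)
[3] T0.load  rd  (counter 1, T0.r 1)
[4] T1.load  rd  (counter 1, T1.r 1)
[5] T0.cas  hit  (counter 2, T0.r 1)
[6] T0.load  rd  (counter 2, T0.r 2)
[7] T0.cas  hit  (counter 3, T0.r 2)
[8] T1.cas  miss  (counter 3, T1.r 1)
[9] T1.load  rd  (counter 3, T1.r 3)
[10] T1.cas  hit  (counter 4, T1.r 3)
[11] T1.load  rd  (counter 4, T1.r 4)
[12] T1.cas  hit  (counter 5, T1.r 4)
[13] T1.load  rd  (counter 5, T1.r 5)
[14] T1.cas  hit  (counter 6, T1.r 5)
[15] T1.load  rd  (counter 6, T1.r 6)
[16] T1.cas  hit  (counter 7, T1.r 6)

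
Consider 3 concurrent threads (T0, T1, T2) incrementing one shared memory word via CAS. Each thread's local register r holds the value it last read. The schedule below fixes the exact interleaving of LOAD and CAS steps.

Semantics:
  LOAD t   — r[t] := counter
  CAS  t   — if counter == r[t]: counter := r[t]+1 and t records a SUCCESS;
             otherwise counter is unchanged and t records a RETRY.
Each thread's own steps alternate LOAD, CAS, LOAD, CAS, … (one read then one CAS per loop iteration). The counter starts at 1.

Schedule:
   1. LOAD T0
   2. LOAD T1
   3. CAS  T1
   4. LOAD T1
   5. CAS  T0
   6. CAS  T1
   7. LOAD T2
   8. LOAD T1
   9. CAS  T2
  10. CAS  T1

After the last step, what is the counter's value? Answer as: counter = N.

   1) LOAD T0:  M=1  r_T0=1
   2) LOAD T1:  M=1  r_T1=1
   3) CAS  T1:  M=2  r_T1=1 ✓
   4) LOAD T1:  M=2  r_T1=2
   5) CAS  T0:  M=2  r_T0=1 ✗
   6) CAS  T1:  M=3  r_T1=2 ✓
   7) LOAD T2:  M=3  r_T2=3
   8) LOAD T1:  M=3  r_T1=3
   9) CAS  T2:  M=4  r_T2=3 ✓
  10) CAS  T1:  M=4  r_T1=3 ✗

counter = 4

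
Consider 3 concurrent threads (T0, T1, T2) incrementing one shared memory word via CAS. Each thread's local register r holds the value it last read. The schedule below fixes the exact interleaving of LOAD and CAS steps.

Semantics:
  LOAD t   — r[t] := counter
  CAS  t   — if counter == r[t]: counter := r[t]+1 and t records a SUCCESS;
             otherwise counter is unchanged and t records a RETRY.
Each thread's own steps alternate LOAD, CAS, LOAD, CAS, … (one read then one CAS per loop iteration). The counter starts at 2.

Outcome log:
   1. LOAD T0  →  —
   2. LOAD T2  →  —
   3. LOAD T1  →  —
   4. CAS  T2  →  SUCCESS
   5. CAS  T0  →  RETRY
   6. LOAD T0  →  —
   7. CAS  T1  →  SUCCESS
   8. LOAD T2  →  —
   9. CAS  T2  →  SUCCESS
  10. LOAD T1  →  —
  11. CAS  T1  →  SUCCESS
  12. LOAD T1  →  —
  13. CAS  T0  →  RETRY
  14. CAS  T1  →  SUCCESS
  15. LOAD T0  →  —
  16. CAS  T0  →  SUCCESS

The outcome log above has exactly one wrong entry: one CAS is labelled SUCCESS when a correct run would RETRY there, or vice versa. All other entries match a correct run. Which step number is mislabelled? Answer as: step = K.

step = 7

Correct run:
T0 LOAD — after: cnt=2, r=2 — load
T2 LOAD — after: cnt=2, r=2 — load
T1 LOAD — after: cnt=2, r=2 — load
T2 CAS — after: cnt=3, r=2 — ok
T0 CAS — after: cnt=3, r=2 — retry
T0 LOAD — after: cnt=3, r=3 — load
T1 CAS — after: cnt=3, r=2 — retry
T2 LOAD — after: cnt=3, r=3 — load
T2 CAS — after: cnt=4, r=3 — ok
T1 LOAD — after: cnt=4, r=4 — load
T1 CAS — after: cnt=5, r=4 — ok
T1 LOAD — after: cnt=5, r=5 — load
T0 CAS — after: cnt=5, r=3 — retry
T1 CAS — after: cnt=6, r=5 — ok
T0 LOAD — after: cnt=6, r=6 — load
T0 CAS — after: cnt=7, r=6 — ok
Mismatch at 7.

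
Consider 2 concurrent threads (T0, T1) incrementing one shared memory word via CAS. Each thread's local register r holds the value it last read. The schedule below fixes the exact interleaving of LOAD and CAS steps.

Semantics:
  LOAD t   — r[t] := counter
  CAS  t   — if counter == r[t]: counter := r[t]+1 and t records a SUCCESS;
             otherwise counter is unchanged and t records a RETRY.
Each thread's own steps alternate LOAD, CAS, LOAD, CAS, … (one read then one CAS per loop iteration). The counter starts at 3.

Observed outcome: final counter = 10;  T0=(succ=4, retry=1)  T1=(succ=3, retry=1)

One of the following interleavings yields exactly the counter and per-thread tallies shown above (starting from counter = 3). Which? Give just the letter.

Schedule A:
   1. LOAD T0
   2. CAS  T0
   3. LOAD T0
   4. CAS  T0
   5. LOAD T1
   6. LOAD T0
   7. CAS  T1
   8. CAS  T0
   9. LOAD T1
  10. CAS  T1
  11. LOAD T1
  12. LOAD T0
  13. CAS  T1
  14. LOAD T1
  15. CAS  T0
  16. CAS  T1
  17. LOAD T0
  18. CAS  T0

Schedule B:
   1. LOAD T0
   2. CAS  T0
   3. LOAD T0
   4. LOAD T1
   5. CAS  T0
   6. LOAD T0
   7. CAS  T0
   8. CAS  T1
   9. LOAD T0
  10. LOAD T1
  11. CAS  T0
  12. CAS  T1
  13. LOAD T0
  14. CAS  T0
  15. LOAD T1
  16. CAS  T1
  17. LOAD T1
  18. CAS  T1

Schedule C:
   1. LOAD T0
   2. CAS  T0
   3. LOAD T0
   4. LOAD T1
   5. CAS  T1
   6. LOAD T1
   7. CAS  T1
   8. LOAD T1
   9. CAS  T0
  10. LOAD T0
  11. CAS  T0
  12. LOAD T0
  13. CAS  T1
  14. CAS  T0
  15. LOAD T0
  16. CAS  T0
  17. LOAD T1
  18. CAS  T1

C

Tracing schedule C:
T0 LOAD — after: cnt=3, r=3 — load
T0 CAS — after: cnt=4, r=3 — ok
T0 LOAD — after: cnt=4, r=4 — load
T1 LOAD — after: cnt=4, r=4 — load
T1 CAS — after: cnt=5, r=4 — ok
T1 LOAD — after: cnt=5, r=5 — load
T1 CAS — after: cnt=6, r=5 — ok
T1 LOAD — after: cnt=6, r=6 — load
T0 CAS — after: cnt=6, r=4 — retry
T0 LOAD — after: cnt=6, r=6 — load
T0 CAS — after: cnt=7, r=6 — ok
T0 LOAD — after: cnt=7, r=7 — load
T1 CAS — after: cnt=7, r=6 — retry
T0 CAS — after: cnt=8, r=7 — ok
T0 LOAD — after: cnt=8, r=8 — load
T0 CAS — after: cnt=9, r=8 — ok
T1 LOAD — after: cnt=9, r=9 — load
T1 CAS — after: cnt=10, r=9 — ok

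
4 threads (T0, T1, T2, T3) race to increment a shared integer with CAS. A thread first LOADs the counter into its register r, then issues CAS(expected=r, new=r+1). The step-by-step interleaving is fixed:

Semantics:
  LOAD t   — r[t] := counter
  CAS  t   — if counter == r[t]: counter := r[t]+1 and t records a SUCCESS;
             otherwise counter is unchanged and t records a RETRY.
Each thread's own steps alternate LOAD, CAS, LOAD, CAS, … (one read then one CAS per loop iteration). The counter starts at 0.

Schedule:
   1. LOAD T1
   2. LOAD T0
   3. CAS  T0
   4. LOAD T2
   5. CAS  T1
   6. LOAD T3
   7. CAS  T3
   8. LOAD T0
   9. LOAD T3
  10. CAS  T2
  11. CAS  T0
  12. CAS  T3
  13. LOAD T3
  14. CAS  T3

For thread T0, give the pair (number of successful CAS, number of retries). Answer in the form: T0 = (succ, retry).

T0 = (2, 0)

#1 T1 reads 0
#2 T0 reads 0
#3 T0 CAS(0→1) writes; counter now 1
#4 T2 reads 1
#5 T1 CAS(0→1) fails; counter now 1
#6 T3 reads 1
#7 T3 CAS(1→2) writes; counter now 2
#8 T0 reads 2
#9 T3 reads 2
#10 T2 CAS(1→2) fails; counter now 2
#11 T0 CAS(2→3) writes; counter now 3
#12 T3 CAS(2→3) fails; counter now 3
#13 T3 reads 3
#14 T3 CAS(3→4) writes; counter now 4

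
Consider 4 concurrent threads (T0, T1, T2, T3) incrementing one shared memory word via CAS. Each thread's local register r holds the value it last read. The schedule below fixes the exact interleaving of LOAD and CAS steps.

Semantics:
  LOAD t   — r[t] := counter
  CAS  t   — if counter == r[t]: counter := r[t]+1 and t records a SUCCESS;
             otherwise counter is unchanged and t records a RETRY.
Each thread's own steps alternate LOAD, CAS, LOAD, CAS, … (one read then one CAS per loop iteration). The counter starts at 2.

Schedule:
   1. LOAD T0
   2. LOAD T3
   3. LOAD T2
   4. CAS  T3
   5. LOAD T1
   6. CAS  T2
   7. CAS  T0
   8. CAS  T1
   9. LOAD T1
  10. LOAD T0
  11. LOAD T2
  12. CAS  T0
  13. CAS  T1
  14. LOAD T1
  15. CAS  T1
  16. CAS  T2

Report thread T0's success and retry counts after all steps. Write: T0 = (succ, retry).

[1] T0.load  rd  (counter 2, T0.r 2)
[2] T3.load  rd  (counter 2, T3.r 2)
[3] T2.load  rd  (counter 2, T2.r 2)
[4] T3.cas  hit  (counter 3, T3.r 2)
[5] T1.load  rd  (counter 3, T1.r 3)
[6] T2.cas  miss  (counter 3, T2.r 2)
[7] T0.cas  miss  (counter 3, T0.r 2)
[8] T1.cas  hit  (counter 4, T1.r 3)
[9] T1.load  rd  (counter 4, T1.r 4)
[10] T0.load  rd  (counter 4, T0.r 4)
[11] T2.load  rd  (counter 4, T2.r 4)
[12] T0.cas  hit  (counter 5, T0.r 4)
[13] T1.cas  miss  (counter 5, T1.r 4)
[14] T1.load  rd  (counter 5, T1.r 5)
[15] T1.cas  hit  (counter 6, T1.r 5)
[16] T2.cas  miss  (counter 6, T2.r 4)

T0 = (1, 1)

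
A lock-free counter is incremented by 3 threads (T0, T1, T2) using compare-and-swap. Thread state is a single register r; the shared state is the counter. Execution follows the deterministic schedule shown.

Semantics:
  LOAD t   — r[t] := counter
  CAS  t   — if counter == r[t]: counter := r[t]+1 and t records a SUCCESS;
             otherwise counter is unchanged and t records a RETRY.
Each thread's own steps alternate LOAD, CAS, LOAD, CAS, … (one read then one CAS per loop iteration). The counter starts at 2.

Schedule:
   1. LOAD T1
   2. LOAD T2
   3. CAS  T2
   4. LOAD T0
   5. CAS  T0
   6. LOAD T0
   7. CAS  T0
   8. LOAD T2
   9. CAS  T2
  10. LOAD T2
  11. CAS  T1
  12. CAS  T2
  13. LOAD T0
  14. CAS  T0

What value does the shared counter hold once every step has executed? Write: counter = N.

counter = 8

[1] T1.load  rd  (counter 2, T1.r 2)
[2] T2.load  rd  (counter 2, T2.r 2)
[3] T2.cas  hit  (counter 3, T2.r 2)
[4] T0.load  rd  (counter 3, T0.r 3)
[5] T0.cas  hit  (counter 4, T0.r 3)
[6] T0.load  rd  (counter 4, T0.r 4)
[7] T0.cas  hit  (counter 5, T0.r 4)
[8] T2.load  rd  (counter 5, T2.r 5)
[9] T2.cas  hit  (counter 6, T2.r 5)
[10] T2.load  rd  (counter 6, T2.r 6)
[11] T1.cas  miss  (counter 6, T1.r 2)
[12] T2.cas  hit  (counter 7, T2.r 6)
[13] T0.load  rd  (counter 7, T0.r 7)
[14] T0.cas  hit  (counter 8, T0.r 7)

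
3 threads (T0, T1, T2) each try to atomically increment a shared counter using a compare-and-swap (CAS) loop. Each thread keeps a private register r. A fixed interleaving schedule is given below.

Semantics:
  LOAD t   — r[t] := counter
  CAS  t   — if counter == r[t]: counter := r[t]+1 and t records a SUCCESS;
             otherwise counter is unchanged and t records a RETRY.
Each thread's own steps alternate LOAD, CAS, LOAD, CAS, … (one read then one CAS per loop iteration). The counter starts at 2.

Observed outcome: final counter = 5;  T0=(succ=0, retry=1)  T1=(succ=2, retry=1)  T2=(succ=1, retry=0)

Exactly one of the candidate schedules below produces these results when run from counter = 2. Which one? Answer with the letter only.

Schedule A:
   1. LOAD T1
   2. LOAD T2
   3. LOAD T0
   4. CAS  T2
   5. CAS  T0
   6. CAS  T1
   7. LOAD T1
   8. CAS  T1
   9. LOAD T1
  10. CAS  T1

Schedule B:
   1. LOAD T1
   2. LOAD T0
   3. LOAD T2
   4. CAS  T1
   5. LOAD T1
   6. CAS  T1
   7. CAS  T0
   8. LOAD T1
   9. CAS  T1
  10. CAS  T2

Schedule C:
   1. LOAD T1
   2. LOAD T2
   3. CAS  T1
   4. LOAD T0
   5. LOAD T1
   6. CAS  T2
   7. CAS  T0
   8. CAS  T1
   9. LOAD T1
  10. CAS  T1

Simulating candidate A:
   1) LOAD T1:  M=2  r_T1=2
   2) LOAD T2:  M=2  r_T2=2
   3) LOAD T0:  M=2  r_T0=2
   4) CAS  T2:  M=3  r_T2=2 ✓
   5) CAS  T0:  M=3  r_T0=2 ✗
   6) CAS  T1:  M=3  r_T1=2 ✗
   7) LOAD T1:  M=3  r_T1=3
   8) CAS  T1:  M=4  r_T1=3 ✓
   9) LOAD T1:  M=4  r_T1=4
  10) CAS  T1:  M=5  r_T1=4 ✓

A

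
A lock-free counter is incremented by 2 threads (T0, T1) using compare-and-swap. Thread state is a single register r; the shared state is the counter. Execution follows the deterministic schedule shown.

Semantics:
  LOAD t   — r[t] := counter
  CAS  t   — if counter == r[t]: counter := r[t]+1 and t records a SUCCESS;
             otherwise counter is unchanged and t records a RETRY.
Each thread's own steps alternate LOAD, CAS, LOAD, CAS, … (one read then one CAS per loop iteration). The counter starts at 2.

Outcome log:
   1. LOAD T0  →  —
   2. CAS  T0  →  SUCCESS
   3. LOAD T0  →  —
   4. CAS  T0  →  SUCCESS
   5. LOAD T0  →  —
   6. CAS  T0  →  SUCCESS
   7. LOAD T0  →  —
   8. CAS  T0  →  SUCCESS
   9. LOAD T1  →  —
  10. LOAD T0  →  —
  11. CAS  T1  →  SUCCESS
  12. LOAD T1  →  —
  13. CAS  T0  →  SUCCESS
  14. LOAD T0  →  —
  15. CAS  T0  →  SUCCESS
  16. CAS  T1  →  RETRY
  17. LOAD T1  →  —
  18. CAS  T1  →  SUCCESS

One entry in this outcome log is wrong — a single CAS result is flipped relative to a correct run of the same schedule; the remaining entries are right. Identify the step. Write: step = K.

step = 13

Reference trace:
1. LOAD T0 → mem=2 r[T0]=2 [LOAD]
2. CAS T0 → mem=3 r[T0]=2 [OK]
3. LOAD T0 → mem=3 r[T0]=3 [LOAD]
4. CAS T0 → mem=4 r[T0]=3 [OK]
5. LOAD T0 → mem=4 r[T0]=4 [LOAD]
6. CAS T0 → mem=5 r[T0]=4 [OK]
7. LOAD T0 → mem=5 r[T0]=5 [LOAD]
8. CAS T0 → mem=6 r[T0]=5 [OK]
9. LOAD T1 → mem=6 r[T1]=6 [LOAD]
10. LOAD T0 → mem=6 r[T0]=6 [LOAD]
11. CAS T1 → mem=7 r[T1]=6 [OK]
12. LOAD T1 → mem=7 r[T1]=7 [LOAD]
13. CAS T0 → mem=7 r[T0]=6 [RETRY]
14. LOAD T0 → mem=7 r[T0]=7 [LOAD]
15. CAS T0 → mem=8 r[T0]=7 [OK]
16. CAS T1 → mem=8 r[T1]=7 [RETRY]
17. LOAD T1 → mem=8 r[T1]=8 [LOAD]
18. CAS T1 → mem=9 r[T1]=8 [OK]
Flip is step 13.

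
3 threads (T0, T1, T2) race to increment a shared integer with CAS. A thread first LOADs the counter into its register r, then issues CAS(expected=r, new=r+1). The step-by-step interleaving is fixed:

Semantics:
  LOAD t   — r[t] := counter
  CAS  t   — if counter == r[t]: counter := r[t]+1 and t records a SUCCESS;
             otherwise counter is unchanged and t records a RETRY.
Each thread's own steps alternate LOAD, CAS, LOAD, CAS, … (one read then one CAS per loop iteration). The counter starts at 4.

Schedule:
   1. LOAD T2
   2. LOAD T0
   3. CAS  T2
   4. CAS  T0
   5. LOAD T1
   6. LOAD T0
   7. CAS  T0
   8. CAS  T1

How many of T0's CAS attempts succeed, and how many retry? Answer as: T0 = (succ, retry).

T0 = (1, 1)

T2 LOAD — after: cnt=4, r=4 — load
T0 LOAD — after: cnt=4, r=4 — load
T2 CAS — after: cnt=5, r=4 — ok
T0 CAS — after: cnt=5, r=4 — retry
T1 LOAD — after: cnt=5, r=5 — load
T0 LOAD — after: cnt=5, r=5 — load
T0 CAS — after: cnt=6, r=5 — ok
T1 CAS — after: cnt=6, r=5 — retry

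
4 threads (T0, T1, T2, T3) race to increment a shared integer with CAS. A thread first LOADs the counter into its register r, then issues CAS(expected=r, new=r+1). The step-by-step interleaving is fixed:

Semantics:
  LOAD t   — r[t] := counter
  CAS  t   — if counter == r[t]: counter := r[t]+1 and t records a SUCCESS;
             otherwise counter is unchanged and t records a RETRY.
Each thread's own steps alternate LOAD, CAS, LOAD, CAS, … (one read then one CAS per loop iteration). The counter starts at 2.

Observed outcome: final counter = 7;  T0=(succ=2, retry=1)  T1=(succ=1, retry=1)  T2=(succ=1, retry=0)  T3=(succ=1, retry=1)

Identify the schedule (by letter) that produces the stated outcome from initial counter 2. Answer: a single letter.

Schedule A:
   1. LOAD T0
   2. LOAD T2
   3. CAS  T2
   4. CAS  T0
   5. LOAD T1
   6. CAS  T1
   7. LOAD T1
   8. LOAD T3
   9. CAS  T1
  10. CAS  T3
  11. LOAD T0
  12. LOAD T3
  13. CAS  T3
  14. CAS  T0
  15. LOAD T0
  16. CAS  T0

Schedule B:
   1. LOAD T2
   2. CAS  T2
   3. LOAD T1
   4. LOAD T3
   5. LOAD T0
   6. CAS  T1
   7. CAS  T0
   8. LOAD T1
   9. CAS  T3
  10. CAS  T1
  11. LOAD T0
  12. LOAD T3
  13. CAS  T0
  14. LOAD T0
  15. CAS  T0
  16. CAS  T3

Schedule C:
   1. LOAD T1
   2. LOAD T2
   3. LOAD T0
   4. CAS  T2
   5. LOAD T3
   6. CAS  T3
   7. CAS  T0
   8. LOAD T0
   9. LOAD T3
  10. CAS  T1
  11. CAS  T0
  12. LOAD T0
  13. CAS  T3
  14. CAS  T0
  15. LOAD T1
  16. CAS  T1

C

Tracing schedule C:
step 1: T1 LOAD ⇒ load; ctr=2 reg=2
step 2: T2 LOAD ⇒ load; ctr=2 reg=2
step 3: T0 LOAD ⇒ load; ctr=2 reg=2
step 4: T2 CAS ⇒ ok; ctr=3 reg=2
step 5: T3 LOAD ⇒ load; ctr=3 reg=3
step 6: T3 CAS ⇒ ok; ctr=4 reg=3
step 7: T0 CAS ⇒ retry; ctr=4 reg=2
step 8: T0 LOAD ⇒ load; ctr=4 reg=4
step 9: T3 LOAD ⇒ load; ctr=4 reg=4
step 10: T1 CAS ⇒ retry; ctr=4 reg=2
step 11: T0 CAS ⇒ ok; ctr=5 reg=4
step 12: T0 LOAD ⇒ load; ctr=5 reg=5
step 13: T3 CAS ⇒ retry; ctr=5 reg=4
step 14: T0 CAS ⇒ ok; ctr=6 reg=5
step 15: T1 LOAD ⇒ load; ctr=6 reg=6
step 16: T1 CAS ⇒ ok; ctr=7 reg=6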